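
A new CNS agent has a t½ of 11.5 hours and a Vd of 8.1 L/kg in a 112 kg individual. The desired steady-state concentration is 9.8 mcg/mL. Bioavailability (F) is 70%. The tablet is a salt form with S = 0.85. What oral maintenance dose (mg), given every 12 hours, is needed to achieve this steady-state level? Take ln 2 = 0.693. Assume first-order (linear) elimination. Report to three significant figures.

10800 mg

Vd(total) = 112 kg × 8.1 L/kg = 907.2 L
CL = ln 2 · Vd / t½ = 0.693 × 907.2 / 11.5 = 54.67 L/h
D = CL × Css × τ / F / S = 54.67 × 9.8 × 12 / 0.7 / 0.85 = 10810 mg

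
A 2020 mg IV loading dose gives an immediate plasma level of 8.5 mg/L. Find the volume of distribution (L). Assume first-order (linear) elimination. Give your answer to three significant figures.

Immediately after an IV bolus, C₀ = Dose / Vd, so Vd = Dose / C₀.
Vd = 2020 / 8.5 = 237.6 L

238 L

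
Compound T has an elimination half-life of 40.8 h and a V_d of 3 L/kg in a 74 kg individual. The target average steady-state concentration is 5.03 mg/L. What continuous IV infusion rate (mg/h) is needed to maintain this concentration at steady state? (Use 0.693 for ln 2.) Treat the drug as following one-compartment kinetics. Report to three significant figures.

Vd(total) = 74 kg × 3 L/kg = 222.0 L
CL = 0.693 × Vd / t½ = 0.693 × 222.0 / 40.8 = 3.771 L/h
Infusion rate = CL × Css = 3.771 × 5.03 = 18.97 mg/h

19.0 mg/h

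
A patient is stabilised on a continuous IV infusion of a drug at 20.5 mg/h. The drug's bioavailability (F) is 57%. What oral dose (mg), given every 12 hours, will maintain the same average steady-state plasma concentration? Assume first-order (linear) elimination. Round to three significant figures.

To maintain the same Css, the systemic dosing rate must be unchanged: F·D/τ = infusion rate.
D = rate × τ / F = 20.5 × 12 / 0.57 = 431.6 mg

432 mg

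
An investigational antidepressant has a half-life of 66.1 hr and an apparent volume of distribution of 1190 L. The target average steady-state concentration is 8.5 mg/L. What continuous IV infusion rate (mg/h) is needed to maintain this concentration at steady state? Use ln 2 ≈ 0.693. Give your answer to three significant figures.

CL = ln 2 · Vd / t½ = 0.693 × 1190 / 66.1 = 12.48 L/h
Infusion rate = CL × Css = 12.48 × 8.5 = 106.1 mg/h

106 mg/h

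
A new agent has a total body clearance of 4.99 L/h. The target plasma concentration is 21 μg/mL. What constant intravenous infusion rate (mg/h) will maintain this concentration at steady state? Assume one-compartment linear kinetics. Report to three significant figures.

105 mg/h

At steady state, infusion rate equals elimination rate: rate in = CL × Css.
Rate = CL × Css = 4.990 × 21 = 104.8 mg/h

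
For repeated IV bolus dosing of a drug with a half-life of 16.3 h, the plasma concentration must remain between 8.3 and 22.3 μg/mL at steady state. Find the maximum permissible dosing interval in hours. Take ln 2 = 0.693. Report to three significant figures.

k = 0.693 / t½ = 0.693 / 16.3 = 0.04252 h⁻¹
Between IV bolus doses, concentration decays as C = C₀·e^(−kτ), so C_peak/C_trough = e^(kτ).
τ_max = ln(C_peak/C_trough) / k = ln(22.3/8.3) / 0.04252 = 0.9883 / 0.04252 = 23.24 h

23.2 h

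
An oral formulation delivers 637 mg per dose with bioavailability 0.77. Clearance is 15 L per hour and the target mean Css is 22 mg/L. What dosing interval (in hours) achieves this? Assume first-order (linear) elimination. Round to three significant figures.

1.49 h

F·D/τ = CL·Css → τ = F·D / (CL·Css).
τ = 0.77 × 637 / (15 × 22) = 1.486 h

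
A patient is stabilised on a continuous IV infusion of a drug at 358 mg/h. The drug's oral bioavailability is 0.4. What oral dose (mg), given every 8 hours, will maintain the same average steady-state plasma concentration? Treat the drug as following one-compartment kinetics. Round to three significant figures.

7160 mg

To maintain the same Css, the systemic dosing rate must be unchanged: F·D/τ = infusion rate.
D = rate × τ / F = 358 × 8 / 0.4 = 7160 mg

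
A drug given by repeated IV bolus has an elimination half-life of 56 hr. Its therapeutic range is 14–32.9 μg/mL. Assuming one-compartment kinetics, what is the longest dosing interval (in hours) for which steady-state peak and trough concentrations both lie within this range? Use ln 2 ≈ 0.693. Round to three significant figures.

k = 0.693 / t½ = 0.693 / 56 = 0.01238 h⁻¹
Between IV bolus doses, concentration decays as C = C₀·e^(−kτ), so C_peak/C_trough = e^(kτ).
τ_max = ln(C_peak/C_trough) / k = ln(32.9/14) / 0.01238 = 0.8544 / 0.01238 = 69.01 h

69.0 h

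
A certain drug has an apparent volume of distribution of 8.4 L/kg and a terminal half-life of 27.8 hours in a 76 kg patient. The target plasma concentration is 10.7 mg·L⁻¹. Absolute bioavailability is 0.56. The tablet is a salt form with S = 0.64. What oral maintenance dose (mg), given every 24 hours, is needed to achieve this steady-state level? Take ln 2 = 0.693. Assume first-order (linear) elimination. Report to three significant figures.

11400 mg

Total Vd = 8.4 × 76 = 638.4 L
CL = ln 2 · Vd / t½ = 0.693 × 638.4 / 27.8 = 15.91 L/h
D = CL × Css × τ / F / S = 15.91 × 10.7 × 24 / 0.56 / 0.64 = 11400 mg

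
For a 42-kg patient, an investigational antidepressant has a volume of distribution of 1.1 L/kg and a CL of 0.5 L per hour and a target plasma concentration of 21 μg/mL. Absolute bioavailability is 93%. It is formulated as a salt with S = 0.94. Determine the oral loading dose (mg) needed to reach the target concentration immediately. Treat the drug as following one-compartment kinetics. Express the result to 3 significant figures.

1110 mg

Total Vd = 1.1 × 42 = 46.20 L
Loading dose depends on Vd (not clearance): it fills the distribution volume.
LD = Vd × C / F / S = 46.20 × 21.00 / 0.93 / 0.94 = 1110 mg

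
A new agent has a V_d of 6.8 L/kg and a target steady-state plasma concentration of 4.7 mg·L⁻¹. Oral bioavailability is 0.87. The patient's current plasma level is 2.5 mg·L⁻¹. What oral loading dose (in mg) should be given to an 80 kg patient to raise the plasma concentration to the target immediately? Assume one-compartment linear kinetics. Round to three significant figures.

1380 mg

Vd(total) = 80 kg × 6.8 L/kg = 544.0 L
Concentration deficit ΔC = 4.7 − 2.5 = 2.200 mg/L
LD = Vd × ΔC / F = 544.0 × 2.200 / 0.87 = 1376 mg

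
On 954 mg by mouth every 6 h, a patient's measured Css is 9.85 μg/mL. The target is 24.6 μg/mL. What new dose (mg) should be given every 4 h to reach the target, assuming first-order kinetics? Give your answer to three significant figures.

For first-order elimination, Css ∝ F·D/(CL·τ); F and CL are unchanged, so Css ∝ D/τ.
D₂ = D₁ × (Css,target / Css,current) × (τ₂/τ₁) = 954 × (24.6/9.85) × (4/6) = 1588 mg

1590 mg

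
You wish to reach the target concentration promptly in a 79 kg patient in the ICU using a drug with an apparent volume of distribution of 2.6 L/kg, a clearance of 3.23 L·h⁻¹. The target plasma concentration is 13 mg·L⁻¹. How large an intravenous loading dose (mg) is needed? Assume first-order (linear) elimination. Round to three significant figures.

Vd(total) = 79 kg × 2.6 L/kg = 205.4 L
LD = Vd × C = 205.4 × 13.00 = 2670 mg

2670 mg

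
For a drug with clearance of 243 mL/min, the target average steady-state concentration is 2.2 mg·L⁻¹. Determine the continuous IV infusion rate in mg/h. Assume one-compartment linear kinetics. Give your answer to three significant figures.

CL = 243 mL/min = 243 × 0.06 = 14.58 L/h
At steady state, infusion rate equals elimination rate: rate in = CL × Css.
R₀ = 14.58 × 2.2 = 32.08 mg/h

32.1 mg/h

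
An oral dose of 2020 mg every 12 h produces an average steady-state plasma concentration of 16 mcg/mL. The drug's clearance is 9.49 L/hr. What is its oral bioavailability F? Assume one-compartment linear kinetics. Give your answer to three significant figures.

0.902

F·D/τ = CL·Css at steady state → F = CL·Css·τ / D.
F = 9.49 × 16 × 12 / 2020 = 0.902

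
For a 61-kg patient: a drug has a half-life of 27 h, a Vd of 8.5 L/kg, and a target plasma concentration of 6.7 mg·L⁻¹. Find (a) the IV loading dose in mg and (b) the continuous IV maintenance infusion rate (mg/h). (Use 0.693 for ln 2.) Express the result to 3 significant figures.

Vd = 8.5 L/kg × 61 kg = 518.5 L
LD = Vd × C = 518.5 × 6.7 = 3474 mg
CL = 0.693 × Vd / t½ = 0.693 × 518.5 / 27 = 13.31 L/h
Infusion rate = CL × Css = 13.31 × 6.7 = 89.18 mg/h

(a) 3470 mg; (b) 89.2 mg/h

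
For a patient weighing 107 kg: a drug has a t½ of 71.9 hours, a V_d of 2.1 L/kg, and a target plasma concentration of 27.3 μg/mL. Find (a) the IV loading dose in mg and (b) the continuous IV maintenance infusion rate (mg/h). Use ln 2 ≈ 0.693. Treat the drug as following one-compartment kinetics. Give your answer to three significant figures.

(a) 6130 mg; (b) 59.1 mg/h

Vd = 2.1 L/kg × 107 kg = 224.7 L
LD = Vd × C = 224.7 × 27.3 = 6134 mg
CL = 0.693 × Vd / t½ = 0.693 × 224.7 / 71.9 = 2.166 L/h
Infusion rate = CL × Css = 2.166 × 27.3 = 59.13 mg/h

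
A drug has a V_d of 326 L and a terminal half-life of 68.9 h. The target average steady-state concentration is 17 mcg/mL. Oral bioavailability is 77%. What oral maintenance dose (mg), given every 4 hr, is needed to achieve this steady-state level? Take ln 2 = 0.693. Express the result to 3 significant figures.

CL = 0.693 × Vd / t½ = 0.693 × 326.0 / 68.9 = 3.279 L/h
D = CL × Css × τ / F = 3.279 × 17 × 4 / 0.77 = 289.6 mg

290 mg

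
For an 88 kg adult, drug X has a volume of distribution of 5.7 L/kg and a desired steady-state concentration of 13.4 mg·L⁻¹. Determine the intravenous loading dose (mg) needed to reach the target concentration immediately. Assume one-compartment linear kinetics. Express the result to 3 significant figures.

Vd = 5.7 L/kg × 88 kg = 501.6 L
LD = Vd × C = 501.6 × 13.40 = 6721 mg

6720 mg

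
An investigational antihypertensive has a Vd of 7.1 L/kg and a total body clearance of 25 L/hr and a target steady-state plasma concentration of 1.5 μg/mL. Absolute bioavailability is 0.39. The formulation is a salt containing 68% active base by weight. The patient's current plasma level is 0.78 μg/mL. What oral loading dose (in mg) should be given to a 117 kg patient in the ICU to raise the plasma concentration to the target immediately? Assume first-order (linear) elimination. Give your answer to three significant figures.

2260 mg

Total Vd = 7.1 × 117 = 830.7 L
Concentration deficit ΔC = 1.5 − 0.78 = 0.7200 mg/L
LD = Vd × ΔC / F / S = 830.7 × 0.7200 / 0.39 / 0.68 = 2255 mg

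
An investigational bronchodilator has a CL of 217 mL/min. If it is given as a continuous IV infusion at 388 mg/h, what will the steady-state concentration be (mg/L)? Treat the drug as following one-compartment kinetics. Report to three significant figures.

29.8 mg/L

CL = 217 mL/min = 217 × 0.06 = 13.02 L/h
Css = rate / CL = 388 / 13.02 = 29.80 mg/L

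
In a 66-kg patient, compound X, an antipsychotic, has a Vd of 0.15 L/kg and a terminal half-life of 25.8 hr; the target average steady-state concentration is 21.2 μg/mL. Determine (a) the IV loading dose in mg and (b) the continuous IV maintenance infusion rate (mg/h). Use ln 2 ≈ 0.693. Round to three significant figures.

(a) 210 mg; (b) 5.64 mg/h

Total Vd = 0.15 × 66 = 9.900 L
LD = Vd × C = 9.900 × 21.2 = 209.9 mg
CL = 0.693 × Vd / t½ = 0.693 × 9.900 / 25.8 = 0.2659 L/h
Infusion rate = CL × Css = 0.2659 × 21.2 = 5.637 mg/h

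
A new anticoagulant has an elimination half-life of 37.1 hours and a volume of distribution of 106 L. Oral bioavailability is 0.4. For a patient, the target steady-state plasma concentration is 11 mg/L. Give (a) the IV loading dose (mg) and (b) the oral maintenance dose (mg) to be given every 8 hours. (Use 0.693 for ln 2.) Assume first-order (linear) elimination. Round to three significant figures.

LD = Vd × C = 106.0 × 11 = 1166 mg
CL = 0.693 × Vd / t½ = 0.693 × 106.0 / 37.1 = 1.980 L/h
D = CL × Css × τ / F = 1.980 × 11 × 8 / 0.4 = 435.6 mg

(a) 1170 mg; (b) 436 mg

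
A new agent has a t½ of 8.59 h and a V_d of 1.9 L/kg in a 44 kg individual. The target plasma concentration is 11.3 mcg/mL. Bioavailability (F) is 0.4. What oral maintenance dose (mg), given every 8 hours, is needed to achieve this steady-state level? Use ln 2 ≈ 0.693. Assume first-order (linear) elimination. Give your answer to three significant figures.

1520 mg

Vd = 1.9 L/kg × 44 kg = 83.60 L
CL = 0.693 × Vd / t½ = 0.693 × 83.60 / 8.59 = 6.744 L/h
D = CL × Css × τ / F = 6.744 × 11.3 × 8 / 0.4 = 1524 mg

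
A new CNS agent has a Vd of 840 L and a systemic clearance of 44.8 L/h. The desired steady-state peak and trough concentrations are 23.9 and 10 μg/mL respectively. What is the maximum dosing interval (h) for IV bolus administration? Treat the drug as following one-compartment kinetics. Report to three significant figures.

16.3 h

k = CL / Vd = 44.80 / 840.0 = 0.05333 h⁻¹
Between IV bolus doses, concentration decays as C = C₀·e^(−kτ), so C_peak/C_trough = e^(kτ).
τ_max = ln(C_peak/C_trough) / k = ln(23.9/10) / 0.05333 = 0.8713 / 0.05333 = 16.34 h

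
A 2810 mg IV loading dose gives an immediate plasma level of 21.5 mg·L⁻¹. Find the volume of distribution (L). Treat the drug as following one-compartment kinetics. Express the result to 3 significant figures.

Immediately after an IV bolus, C₀ = Dose / Vd, so Vd = Dose / C₀.
Vd = 2810 / 21.5 = 130.7 L

131 L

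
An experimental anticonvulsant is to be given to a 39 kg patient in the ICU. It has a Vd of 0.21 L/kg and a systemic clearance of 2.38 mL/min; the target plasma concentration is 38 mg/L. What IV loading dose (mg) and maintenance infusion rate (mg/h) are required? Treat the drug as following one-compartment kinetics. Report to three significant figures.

(a) 311 mg; (b) 5.43 mg/h

Vd(total) = 39 kg × 0.21 L/kg = 8.190 L
LD = Vd · C_target = 8.190 × 38 = 311.2 mg
CL = 2.38 mL/min = 2.38 × 0.06 = 0.1428 L/h
Maintenance infusion rate = CL × Css = 0.1428 × 38 = 5.426 mg/h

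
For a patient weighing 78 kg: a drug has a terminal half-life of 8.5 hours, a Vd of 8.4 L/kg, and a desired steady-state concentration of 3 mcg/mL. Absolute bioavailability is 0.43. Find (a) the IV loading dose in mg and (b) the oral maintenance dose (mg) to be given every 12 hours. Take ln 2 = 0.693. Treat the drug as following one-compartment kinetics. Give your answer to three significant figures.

(a) 1970 mg; (b) 4470 mg

Vd = 8.4 L/kg × 78 kg = 655.2 L
LD = Vd × C = 655.2 × 3 = 1966 mg
CL = 0.693 × Vd / t½ = 0.693 × 655.2 / 8.5 = 53.42 L/h
D = CL × Css × τ / F = 53.42 × 3 × 12 / 0.43 = 4472 mg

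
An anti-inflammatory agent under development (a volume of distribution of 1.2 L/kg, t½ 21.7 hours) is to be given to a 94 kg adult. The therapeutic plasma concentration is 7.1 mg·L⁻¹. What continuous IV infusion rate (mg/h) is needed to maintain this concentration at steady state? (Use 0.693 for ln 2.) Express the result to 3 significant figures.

Total Vd = 1.2 × 94 = 112.8 L
CL = ln 2 · Vd / t½ = 0.693 × 112.8 / 21.7 = 3.602 L/h
Infusion rate = CL × Css = 3.602 × 7.1 = 25.57 mg/h

25.6 mg/h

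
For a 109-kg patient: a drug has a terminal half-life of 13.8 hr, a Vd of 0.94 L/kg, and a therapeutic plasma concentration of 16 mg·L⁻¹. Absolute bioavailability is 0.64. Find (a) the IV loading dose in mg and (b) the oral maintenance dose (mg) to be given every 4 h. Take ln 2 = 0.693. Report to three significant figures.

(a) 1640 mg; (b) 515 mg

Vd(total) = 109 kg × 0.94 L/kg = 102.5 L
LD = Vd × C = 102.5 × 16 = 1640 mg
CL = 0.693 × Vd / t½ = 0.693 × 102.5 / 13.8 = 5.147 L/h
D = CL × Css × τ / F = 5.147 × 16 × 4 / 0.64 = 514.7 mg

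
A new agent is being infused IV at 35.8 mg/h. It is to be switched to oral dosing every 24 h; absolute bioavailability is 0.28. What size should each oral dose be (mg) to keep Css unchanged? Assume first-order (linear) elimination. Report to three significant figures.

3070 mg

To maintain the same Css, the systemic dosing rate must be unchanged: F·D/τ = infusion rate.
D = rate × τ / F = 35.8 × 24 / 0.28 = 3069 mg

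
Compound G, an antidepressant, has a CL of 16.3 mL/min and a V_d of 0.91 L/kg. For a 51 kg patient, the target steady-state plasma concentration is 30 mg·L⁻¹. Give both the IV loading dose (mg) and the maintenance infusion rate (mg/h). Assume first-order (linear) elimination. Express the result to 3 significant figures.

Vd(total) = 51 kg × 0.91 L/kg = 46.41 L
Loading: fill Vd to C_target → 46.41 L × 30 mg/L = 1392 mg
Convert clearance: 16.3 mL/min × 60 min/h ÷ 1000 mL/L = 0.9780 L/h
Maintenance infusion rate = CL × Css = 0.9780 × 30 = 29.34 mg/h

(a) 1390 mg; (b) 29.3 mg/h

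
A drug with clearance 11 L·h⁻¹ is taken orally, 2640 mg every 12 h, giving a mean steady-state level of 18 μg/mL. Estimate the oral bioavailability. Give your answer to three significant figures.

F·D/τ = CL·Css at steady state → F = CL·Css·τ / D.
F = 11 × 18 × 12 / 2640 = 0.900

0.900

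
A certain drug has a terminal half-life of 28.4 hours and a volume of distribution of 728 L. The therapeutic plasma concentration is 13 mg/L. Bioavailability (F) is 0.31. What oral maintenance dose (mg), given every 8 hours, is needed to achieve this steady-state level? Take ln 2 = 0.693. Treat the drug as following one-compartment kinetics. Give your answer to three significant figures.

CL = 0.693 × Vd / t½ = 0.693 × 728.0 / 28.4 = 17.76 L/h
D = CL × Css × τ / F = 17.76 × 13 × 8 / 0.31 = 5958 mg

5960 mg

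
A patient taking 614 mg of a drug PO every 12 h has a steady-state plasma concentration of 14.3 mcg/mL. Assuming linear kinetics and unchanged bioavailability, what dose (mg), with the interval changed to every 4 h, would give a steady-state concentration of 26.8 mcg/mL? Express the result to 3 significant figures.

With linear kinetics, Css is proportional to dose rate (D/τ) at fixed clearance.
D₂ = D₁ × (Css,target / Css,current) × (τ₂/τ₁) = 614 × (26.8/14.3) × (4/12) = 383.6 mg

384 mg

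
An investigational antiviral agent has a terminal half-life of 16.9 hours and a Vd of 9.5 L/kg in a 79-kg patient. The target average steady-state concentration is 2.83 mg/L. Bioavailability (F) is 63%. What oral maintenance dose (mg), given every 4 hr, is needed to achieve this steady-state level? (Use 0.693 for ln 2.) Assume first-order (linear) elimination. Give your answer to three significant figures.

553 mg

Total Vd = 9.5 × 79 = 750.5 L
CL = 0.693 × Vd / t½ = 0.693 × 750.5 / 16.9 = 30.77 L/h
D = CL × Css × τ / F = 30.77 × 2.83 × 4 / 0.63 = 552.9 mg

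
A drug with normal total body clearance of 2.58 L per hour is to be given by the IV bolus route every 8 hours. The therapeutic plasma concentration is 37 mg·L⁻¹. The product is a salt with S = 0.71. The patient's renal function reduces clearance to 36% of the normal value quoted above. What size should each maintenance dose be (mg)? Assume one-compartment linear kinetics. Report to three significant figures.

Patient clearance = 0.36 × 2.580 = 0.9288 L/h
At steady state, dose per interval replaces the amount cleared in that interval: S·D/τ = CL·Css.
D = CL × Css × τ / S = 0.9288 × 37 × 8 / 0.71 = 387.2 mg

387 mg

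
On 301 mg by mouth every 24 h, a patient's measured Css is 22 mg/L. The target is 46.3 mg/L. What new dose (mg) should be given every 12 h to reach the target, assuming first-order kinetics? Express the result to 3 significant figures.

317 mg

For first-order elimination, Css ∝ F·D/(CL·τ); F and CL are unchanged, so Css ∝ D/τ.
D₂ = D₁ × (Css,target / Css,current) × (τ₂/τ₁) = 301 × (46.3/22) × (12/24) = 316.7 mg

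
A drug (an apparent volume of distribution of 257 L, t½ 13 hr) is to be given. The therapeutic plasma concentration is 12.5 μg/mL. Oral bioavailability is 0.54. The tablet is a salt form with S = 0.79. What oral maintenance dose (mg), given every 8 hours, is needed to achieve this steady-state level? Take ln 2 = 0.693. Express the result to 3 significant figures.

3210 mg

CL = ln 2 · Vd / t½ = 0.693 × 257.0 / 13 = 13.70 L/h
D = CL × Css × τ / F / S = 13.70 × 12.5 × 8 / 0.54 / 0.79 = 3211 mg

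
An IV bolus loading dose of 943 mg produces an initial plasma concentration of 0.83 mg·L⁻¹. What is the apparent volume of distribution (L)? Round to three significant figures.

1140 L

Immediately after an IV bolus, C₀ = Dose / Vd, so Vd = Dose / C₀.
Vd = 943 / 0.83 = 1136 L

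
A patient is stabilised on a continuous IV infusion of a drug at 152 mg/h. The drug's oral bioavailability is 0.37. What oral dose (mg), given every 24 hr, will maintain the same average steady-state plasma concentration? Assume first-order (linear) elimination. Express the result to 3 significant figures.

9860 mg

To maintain the same Css, the systemic dosing rate must be unchanged: F·D/τ = infusion rate.
D = rate × τ / F = 152 × 24 / 0.37 = 9859 mg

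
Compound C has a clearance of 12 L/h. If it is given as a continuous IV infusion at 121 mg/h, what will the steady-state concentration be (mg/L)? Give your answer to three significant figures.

Css = rate / CL = 121 / 12.00 = 10.08 mg/L

10.1 mg/L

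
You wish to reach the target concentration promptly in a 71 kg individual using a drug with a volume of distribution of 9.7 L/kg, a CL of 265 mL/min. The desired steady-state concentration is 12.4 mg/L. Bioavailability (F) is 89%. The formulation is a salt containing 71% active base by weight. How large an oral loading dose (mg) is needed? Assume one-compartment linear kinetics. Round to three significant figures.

Vd(total) = 71 kg × 9.7 L/kg = 688.7 L
LD = Vd × C / F / S = 688.7 × 12.40 / 0.89 / 0.71 = 13510 mg

13500 mg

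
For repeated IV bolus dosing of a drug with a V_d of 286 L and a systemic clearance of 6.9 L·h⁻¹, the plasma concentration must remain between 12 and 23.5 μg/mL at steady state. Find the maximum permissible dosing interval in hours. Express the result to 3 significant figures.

k = CL / Vd = 6.900 / 286.0 = 0.02413 h⁻¹
Between IV bolus doses, concentration decays as C = C₀·e^(−kτ), so C_peak/C_trough = e^(kτ).
τ_max = ln(C_peak/C_trough) / k = ln(23.5/12) / 0.02413 = 0.6721 / 0.02413 = 27.85 h

27.9 h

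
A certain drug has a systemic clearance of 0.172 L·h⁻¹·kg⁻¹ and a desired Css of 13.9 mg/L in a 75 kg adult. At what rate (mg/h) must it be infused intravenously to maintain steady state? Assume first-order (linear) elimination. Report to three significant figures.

179 mg/h

CL = 0.172 L·h⁻¹·kg⁻¹ × 75 kg = 12.90 L/h
R₀ = 12.90 × 13.9 = 179.3 mg/h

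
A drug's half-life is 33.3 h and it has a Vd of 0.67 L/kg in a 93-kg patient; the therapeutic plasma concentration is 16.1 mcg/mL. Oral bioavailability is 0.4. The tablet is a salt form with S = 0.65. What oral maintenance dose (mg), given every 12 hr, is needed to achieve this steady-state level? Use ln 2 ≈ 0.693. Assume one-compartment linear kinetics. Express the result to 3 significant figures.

Vd = 0.67 L/kg × 93 kg = 62.31 L
k = 0.693/33.3 = 0.02081 h⁻¹, so CL = k·Vd = 0.02081 × 62.31 = 1.297 L/h
D = CL × Css × τ / F / S = 1.297 × 16.1 × 12 / 0.4 / 0.65 = 963.8 mg

964 mg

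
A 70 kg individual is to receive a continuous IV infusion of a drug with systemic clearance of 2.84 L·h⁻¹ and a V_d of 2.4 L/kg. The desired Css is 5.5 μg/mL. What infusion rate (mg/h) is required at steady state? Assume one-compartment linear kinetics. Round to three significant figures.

15.6 mg/h

Maintenance depends on clearance, not Vd — rate in must match rate out.
Rate = CL × Css = 2.840 × 5.5 = 15.62 mg/h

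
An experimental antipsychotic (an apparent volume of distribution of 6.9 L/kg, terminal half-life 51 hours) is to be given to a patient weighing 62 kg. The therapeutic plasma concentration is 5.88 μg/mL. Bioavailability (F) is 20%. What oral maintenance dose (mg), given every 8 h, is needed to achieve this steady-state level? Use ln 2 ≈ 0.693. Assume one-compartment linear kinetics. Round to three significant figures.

Vd = 6.9 L/kg × 62 kg = 427.8 L
CL = 0.693 × Vd / t½ = 0.693 × 427.8 / 51 = 5.813 L/h
D = CL × Css × τ / F = 5.813 × 5.88 × 8 / 0.2 = 1367 mg

1370 mg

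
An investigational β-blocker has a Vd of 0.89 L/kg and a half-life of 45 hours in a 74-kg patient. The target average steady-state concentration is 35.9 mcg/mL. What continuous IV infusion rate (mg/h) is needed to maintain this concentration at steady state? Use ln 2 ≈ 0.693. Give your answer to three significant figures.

Vd(total) = 74 kg × 0.89 L/kg = 65.86 L
CL = 0.693 × Vd / t½ = 0.693 × 65.86 / 45 = 1.014 L/h
Infusion rate = CL × Css = 1.014 × 35.9 = 36.40 mg/h

36.4 mg/h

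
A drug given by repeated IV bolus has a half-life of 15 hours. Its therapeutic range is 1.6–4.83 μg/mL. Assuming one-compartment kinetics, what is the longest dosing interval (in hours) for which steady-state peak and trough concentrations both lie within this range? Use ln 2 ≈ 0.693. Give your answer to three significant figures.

k = 0.693 / t½ = 0.693 / 15 = 0.04620 h⁻¹
Between IV bolus doses, concentration decays as C = C₀·e^(−kτ), so C_peak/C_trough = e^(kτ).
τ_max = ln(C_peak/C_trough) / k = ln(4.83/1.6) / 0.04620 = 1.105 / 0.04620 = 23.92 h

23.9 h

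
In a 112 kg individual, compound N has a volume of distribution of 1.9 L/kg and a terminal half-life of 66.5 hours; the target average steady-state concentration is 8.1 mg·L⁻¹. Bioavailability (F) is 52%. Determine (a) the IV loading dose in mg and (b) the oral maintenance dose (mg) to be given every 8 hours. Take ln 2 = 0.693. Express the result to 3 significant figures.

Total Vd = 1.9 × 112 = 212.8 L
LD = Vd × C = 212.8 × 8.1 = 1724 mg
CL = 0.693 × Vd / t½ = 0.693 × 212.8 / 66.5 = 2.218 L/h
D = CL × Css × τ / F = 2.218 × 8.1 × 8 / 0.52 = 276.4 mg

(a) 1720 mg; (b) 276 mg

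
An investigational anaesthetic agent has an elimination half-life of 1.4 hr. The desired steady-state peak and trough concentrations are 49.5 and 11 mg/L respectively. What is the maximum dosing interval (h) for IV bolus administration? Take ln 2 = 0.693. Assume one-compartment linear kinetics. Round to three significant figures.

3.04 h

k = 0.693 / t½ = 0.693 / 1.4 = 0.4950 h⁻¹
Between IV bolus doses, concentration decays as C = C₀·e^(−kτ), so C_peak/C_trough = e^(kτ).
τ_max = ln(C_peak/C_trough) / k = ln(49.5/11) / 0.4950 = 1.504 / 0.4950 = 3.038 h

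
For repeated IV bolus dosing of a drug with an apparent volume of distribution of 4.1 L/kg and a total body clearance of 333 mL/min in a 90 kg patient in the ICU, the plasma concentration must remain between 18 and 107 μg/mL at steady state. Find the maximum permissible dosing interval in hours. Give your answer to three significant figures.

32.9 h

Vd = 4.1 L/kg × 90 kg = 369.0 L
CL = 333 mL/min × 60/1000 = 19.98 L/h
k = CL / Vd = 19.98 / 369.0 = 0.05415 h⁻¹
Between IV bolus doses, concentration decays as C = C₀·e^(−kτ), so C_peak/C_trough = e^(kτ).
τ_max = ln(C_peak/C_trough) / k = ln(107/18) / 0.05415 = 1.782 / 0.05415 = 32.91 h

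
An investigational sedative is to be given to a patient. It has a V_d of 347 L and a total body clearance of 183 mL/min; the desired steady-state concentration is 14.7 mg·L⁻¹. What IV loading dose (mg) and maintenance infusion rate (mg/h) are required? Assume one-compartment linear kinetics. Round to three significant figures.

(a) 5100 mg; (b) 161 mg/h

Loading: fill Vd to C_target → 347.0 L × 14.7 mg/L = 5101 mg
Convert clearance: 183 mL/min × 60 min/h ÷ 1000 mL/L = 10.98 L/h
Maintenance infusion rate = CL × Css = 10.98 × 14.7 = 161.4 mg/h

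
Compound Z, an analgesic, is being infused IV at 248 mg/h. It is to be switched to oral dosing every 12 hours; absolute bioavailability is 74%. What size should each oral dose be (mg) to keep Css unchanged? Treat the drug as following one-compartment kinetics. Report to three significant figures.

To maintain the same Css, the systemic dosing rate must be unchanged: F·D/τ = infusion rate.
D = rate × τ / F = 248 × 12 / 0.74 = 4022 mg

4020 mg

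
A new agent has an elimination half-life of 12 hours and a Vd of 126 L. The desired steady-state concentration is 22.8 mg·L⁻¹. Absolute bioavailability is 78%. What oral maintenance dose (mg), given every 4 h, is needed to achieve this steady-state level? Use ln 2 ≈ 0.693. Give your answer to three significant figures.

k = 0.693/12 = 0.05775 h⁻¹, so CL = k·Vd = 0.05775 × 126.0 = 7.277 L/h
D = CL × Css × τ / F = 7.277 × 22.8 × 4 / 0.78 = 850.8 mg

851 mg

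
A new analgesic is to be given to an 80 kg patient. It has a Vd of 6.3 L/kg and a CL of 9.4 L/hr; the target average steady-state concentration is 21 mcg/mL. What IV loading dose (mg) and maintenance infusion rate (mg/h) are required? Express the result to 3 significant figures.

(a) 10600 mg; (b) 197 mg/h

Vd = 6.3 L/kg × 80 kg = 504.0 L
Loading dose = Vd × C = 504.0 × 21 = 10580 mg
Infusion rate = 9.400 L/h × 21 mg/L = 197.4 mg/h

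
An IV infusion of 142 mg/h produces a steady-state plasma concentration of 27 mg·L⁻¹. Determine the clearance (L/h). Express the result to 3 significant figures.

At steady state, infusion rate = CL × Css, so CL = rate / Css.
CL = 142 / 27 = 5.259 L/h

5.26 L/h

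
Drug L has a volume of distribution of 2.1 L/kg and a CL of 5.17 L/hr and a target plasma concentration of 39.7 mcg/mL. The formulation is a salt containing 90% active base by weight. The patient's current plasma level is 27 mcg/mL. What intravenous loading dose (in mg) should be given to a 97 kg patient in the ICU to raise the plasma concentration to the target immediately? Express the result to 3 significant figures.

Total Vd = 2.1 × 97 = 203.7 L
The loading dose fills Vd to the target concentration; clearance is irrelevant here.
Concentration deficit ΔC = 39.7 − 27 = 12.70 mg/L
LD = Vd × ΔC / S = 203.7 × 12.70 / 0.9 = 2874 mg

2870 mg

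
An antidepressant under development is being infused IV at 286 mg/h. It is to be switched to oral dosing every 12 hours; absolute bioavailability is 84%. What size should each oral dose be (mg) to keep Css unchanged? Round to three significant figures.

4090 mg

To maintain the same Css, the systemic dosing rate must be unchanged: F·D/τ = infusion rate.
D = rate × τ / F = 286 × 12 / 0.84 = 4086 mg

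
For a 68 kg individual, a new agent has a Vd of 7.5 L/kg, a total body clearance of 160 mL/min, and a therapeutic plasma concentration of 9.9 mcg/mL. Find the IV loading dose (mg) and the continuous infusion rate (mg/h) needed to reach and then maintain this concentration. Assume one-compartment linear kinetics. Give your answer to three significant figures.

(a) 5050 mg; (b) 95.0 mg/h

Total Vd = 7.5 × 68 = 510.0 L
Loading: fill Vd to C_target → 510.0 L × 9.9 mg/L = 5049 mg
CL = 160 mL/min × 60/1000 = 9.600 L/h
Maintenance infusion rate = CL × Css = 9.600 × 9.9 = 95.04 mg/h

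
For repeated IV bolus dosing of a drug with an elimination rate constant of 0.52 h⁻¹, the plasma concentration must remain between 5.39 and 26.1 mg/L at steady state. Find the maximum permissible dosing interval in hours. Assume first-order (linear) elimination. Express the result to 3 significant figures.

Between IV bolus doses, concentration decays as C = C₀·e^(−kτ), so C_peak/C_trough = e^(kτ).
τ_max = ln(C_peak/C_trough) / k = ln(26.1/5.39) / 0.5200 = 1.577 / 0.5200 = 3.033 h

3.03 h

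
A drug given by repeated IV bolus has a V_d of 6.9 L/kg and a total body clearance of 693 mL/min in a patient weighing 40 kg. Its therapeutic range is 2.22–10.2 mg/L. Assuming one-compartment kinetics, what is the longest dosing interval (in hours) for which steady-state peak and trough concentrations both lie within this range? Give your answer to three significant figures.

Vd = 6.9 L/kg × 40 kg = 276.0 L
Convert clearance: 693 mL/min × 60 min/h ÷ 1000 mL/L = 41.58 L/h
k = CL / Vd = 41.58 / 276.0 = 0.1507 h⁻¹
Between IV bolus doses, concentration decays as C = C₀·e^(−kτ), so C_peak/C_trough = e^(kτ).
τ_max = ln(C_peak/C_trough) / k = ln(10.2/2.22) / 0.1507 = 1.525 / 0.1507 = 10.12 h

10.1 h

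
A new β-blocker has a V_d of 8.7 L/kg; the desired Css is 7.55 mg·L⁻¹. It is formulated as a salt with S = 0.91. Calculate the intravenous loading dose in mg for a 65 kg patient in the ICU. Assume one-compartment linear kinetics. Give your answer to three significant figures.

Vd(total) = 65 kg × 8.7 L/kg = 565.5 L
The loading dose fills Vd to the target concentration.
LD = Vd × C / S = 565.5 × 7.550 / 0.91 = 4692 mg

4690 mg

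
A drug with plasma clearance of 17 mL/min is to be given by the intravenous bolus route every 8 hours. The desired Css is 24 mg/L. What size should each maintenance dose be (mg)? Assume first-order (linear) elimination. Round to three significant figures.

196 mg

CL = 17 mL/min = 17 × 0.06 = 1.020 L/h
At steady state, dose per interval replaces the amount cleared in that interval: D/τ = CL·Css.
D = CL × Css × τ = 1.020 × 24 × 8 = 195.8 mg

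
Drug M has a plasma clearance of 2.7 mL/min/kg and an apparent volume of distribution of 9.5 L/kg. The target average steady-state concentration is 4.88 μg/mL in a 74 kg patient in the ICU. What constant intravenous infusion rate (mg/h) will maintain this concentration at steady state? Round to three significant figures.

CL = 2.7 mL/min/kg × 74 kg = 199.8 mL/min = 199.8 × 60/1000 = 11.99 L/h
Vd does not affect the maintenance rate; only clearance governs steady-state input.
Rate = CL × Css = 11.99 × 4.88 = 58.51 mg/h

58.5 mg/h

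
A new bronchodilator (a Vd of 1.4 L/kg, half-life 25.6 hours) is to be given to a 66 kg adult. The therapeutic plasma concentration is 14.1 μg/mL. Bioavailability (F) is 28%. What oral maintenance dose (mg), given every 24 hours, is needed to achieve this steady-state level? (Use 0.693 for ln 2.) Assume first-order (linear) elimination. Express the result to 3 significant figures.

Vd = 1.4 L/kg × 66 kg = 92.40 L
CL = ln 2 · Vd / t½ = 0.693 × 92.40 / 25.6 = 2.501 L/h
D = CL × Css × τ / F = 2.501 × 14.1 × 24 / 0.28 = 3023 mg

3020 mg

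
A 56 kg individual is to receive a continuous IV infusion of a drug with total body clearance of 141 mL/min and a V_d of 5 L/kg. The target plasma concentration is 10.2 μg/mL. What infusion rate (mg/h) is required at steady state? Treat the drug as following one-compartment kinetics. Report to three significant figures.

CL = 141 mL/min = 141 × 0.06 = 8.460 L/h
At steady state, infusion rate equals elimination rate: rate in = CL × Css.
Infusion rate = CL · Css = 8.460 L/h × 10.2 mg/L = 86.29 mg/h

86.3 mg/h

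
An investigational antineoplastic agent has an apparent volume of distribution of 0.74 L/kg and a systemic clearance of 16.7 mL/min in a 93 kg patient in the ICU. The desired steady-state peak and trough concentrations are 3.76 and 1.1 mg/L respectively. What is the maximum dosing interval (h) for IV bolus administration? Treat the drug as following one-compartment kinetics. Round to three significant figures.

Vd = 0.74 L/kg × 93 kg = 68.82 L
CL = 16.7 mL/min × 60/1000 = 1.002 L/h
k = CL / Vd = 1.002 / 68.82 = 0.01456 h⁻¹
Between IV bolus doses, concentration decays as C = C₀·e^(−kτ), so C_peak/C_trough = e^(kτ).
τ_max = ln(C_peak/C_trough) / k = ln(3.76/1.1) / 0.01456 = 1.229 / 0.01456 = 84.41 h

84.4 h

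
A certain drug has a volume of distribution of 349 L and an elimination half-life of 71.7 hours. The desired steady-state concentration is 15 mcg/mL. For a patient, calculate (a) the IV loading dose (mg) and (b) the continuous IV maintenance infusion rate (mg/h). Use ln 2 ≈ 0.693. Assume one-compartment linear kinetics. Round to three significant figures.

LD = Vd × C = 349.0 × 15 = 5235 mg
CL = 0.693 × Vd / t½ = 0.693 × 349.0 / 71.7 = 3.373 L/h
Infusion rate = CL × Css = 3.373 × 15 = 50.60 mg/h

(a) 5240 mg; (b) 50.6 mg/h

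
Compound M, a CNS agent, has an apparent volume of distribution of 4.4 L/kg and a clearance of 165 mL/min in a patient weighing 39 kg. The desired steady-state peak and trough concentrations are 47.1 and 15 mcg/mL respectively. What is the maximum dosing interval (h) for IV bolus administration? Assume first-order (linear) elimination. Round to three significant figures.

Vd = 4.4 L/kg × 39 kg = 171.6 L
CL = 165 mL/min × 60/1000 = 9.900 L/h
k = CL / Vd = 9.900 / 171.6 = 0.05769 h⁻¹
Between IV bolus doses, concentration decays as C = C₀·e^(−kτ), so C_peak/C_trough = e^(kτ).
τ_max = ln(C_peak/C_trough) / k = ln(47.1/15) / 0.05769 = 1.144 / 0.05769 = 19.83 h

19.8 h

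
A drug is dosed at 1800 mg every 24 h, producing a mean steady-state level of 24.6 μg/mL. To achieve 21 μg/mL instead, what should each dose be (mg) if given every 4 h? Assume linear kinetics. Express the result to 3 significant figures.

For first-order elimination, Css ∝ F·D/(CL·τ); F and CL are unchanged, so Css ∝ D/τ.
D₂ = D₁ × (Css,target / Css,current) × (τ₂/τ₁) = 1800 × (21/24.6) × (4/24) = 256.1 mg

256 mg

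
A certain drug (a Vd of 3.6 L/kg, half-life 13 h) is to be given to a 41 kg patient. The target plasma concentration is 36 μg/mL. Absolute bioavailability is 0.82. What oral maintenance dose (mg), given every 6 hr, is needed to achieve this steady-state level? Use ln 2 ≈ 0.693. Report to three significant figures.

Total Vd = 3.6 × 41 = 147.6 L
k = 0.693/13 = 0.05331 h⁻¹, so CL = k·Vd = 0.05331 × 147.6 = 7.869 L/h
D = CL × Css × τ / F = 7.869 × 36 × 6 / 0.82 = 2073 mg

2070 mg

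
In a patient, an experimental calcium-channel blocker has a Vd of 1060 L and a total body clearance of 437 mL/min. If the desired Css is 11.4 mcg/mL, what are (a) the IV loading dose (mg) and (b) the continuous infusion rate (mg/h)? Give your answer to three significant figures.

LD = Vd · C_target = 1060 × 11.4 = 12080 mg
CL = 437 mL/min × 60/1000 = 26.22 L/h
Maintenance: replace elimination → rate = CL × Css = 26.22 × 11.4 = 298.9 mg/h

(a) 12100 mg; (b) 299 mg/h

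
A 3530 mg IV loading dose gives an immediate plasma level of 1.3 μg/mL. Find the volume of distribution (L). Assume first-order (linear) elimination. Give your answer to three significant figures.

Immediately after an IV bolus, C₀ = Dose / Vd, so Vd = Dose / C₀.
Vd = 3530 / 1.3 = 2715 L

2720 L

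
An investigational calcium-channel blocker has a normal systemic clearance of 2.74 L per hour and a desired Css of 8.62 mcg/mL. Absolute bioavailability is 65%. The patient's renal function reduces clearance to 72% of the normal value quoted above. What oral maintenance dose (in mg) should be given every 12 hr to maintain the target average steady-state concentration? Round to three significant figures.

Patient clearance = 0.72 × 2.740 = 1.973 L/h
D = CL × Css × τ / F = 1.973 × 8.62 × 12 / 0.65 = 314.0 mg

314 mg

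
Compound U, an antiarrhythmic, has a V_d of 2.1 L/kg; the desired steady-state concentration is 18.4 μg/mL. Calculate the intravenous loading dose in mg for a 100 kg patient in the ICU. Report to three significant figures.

Vd(total) = 100 kg × 2.1 L/kg = 210.0 L
The loading dose fills Vd to the target concentration.
LD = Vd × C = 210.0 × 18.40 = 3864 mg

3860 mg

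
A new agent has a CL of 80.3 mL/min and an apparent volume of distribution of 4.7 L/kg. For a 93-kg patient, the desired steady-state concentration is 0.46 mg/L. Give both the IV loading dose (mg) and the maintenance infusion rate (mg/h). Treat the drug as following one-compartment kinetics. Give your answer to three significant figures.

(a) 201 mg; (b) 2.22 mg/h

Vd(total) = 93 kg × 4.7 L/kg = 437.1 L
Loading: fill Vd to C_target → 437.1 L × 0.46 mg/L = 201.1 mg
CL = 80.3 mL/min = 80.3 × 0.06 = 4.818 L/h
Infusion rate = 4.818 L/h × 0.46 mg/L = 2.216 mg/h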